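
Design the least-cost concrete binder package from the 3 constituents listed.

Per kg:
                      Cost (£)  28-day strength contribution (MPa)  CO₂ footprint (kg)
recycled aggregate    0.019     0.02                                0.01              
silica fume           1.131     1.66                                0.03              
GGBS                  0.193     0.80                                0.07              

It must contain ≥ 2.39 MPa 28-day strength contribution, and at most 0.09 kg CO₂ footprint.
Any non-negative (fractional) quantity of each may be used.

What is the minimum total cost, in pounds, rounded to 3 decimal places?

£1.332

Treat it as an LP. Let x1 = kg of recycled aggregate, x2 = kg of silica fume, x3 = kg of GGBS.
Minimize 0.019x1 + 1.131x2 + 0.193x3 with:
  0.02x1 + 1.66x2 + 0.8x3 ≥ 2.39   (28-day strength contribution)
  0.01x1 + 0.03x2 + 0.07x3 ≤ 0.09   (CO₂ footprint)
  x1, x2, x3 ≥ 0.
The optimal basis is {silica fume, GGBS}; recycled aggregate drops out. Binding constraints: 28-day strength contribution and CO₂ footprint.
Solving gives x2 = 1.034, x3 = 0.8427.
Hence cost = 1.131·1.034 + 0.193·0.8427 = £1.33210.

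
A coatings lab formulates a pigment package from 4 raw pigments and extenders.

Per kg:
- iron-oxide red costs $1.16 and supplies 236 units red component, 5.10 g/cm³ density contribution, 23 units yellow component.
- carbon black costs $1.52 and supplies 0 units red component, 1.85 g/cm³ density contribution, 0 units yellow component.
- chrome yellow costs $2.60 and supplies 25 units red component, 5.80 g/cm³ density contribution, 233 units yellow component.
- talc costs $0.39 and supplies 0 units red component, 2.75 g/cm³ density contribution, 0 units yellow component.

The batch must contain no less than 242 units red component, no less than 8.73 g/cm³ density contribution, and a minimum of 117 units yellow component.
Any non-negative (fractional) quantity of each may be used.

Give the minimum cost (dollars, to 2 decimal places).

$2.39

Set it up as a linear program. Let x1 = kg of iron-oxide red, x2 = kg of carbon black, x3 = kg of chrome yellow, x4 = kg of talc.
Minimize 1.16x1 + 1.52x2 + 2.6x3 + 0.39x4 with:
  236x1 + 25x3 ≥ 242   (red component)
  5.1x1 + 1.85x2 + 5.8x3 + 2.75x4 ≥ 8.73   (density contribution)
  23x1 + 233x3 ≥ 117   (yellow component)
  x1, x2, x3, x4 ≥ 0.
The cheapest feasible vertex uses only iron-oxide red, chrome yellow, talc; carbon black is not used. Binding constraints: red component, density contribution, yellow component.
Solving gives x1 = 0.9825, x3 = 0.4052, x4 = 0.4979.
Cost = 1.16·0.9825 + 2.6·0.4052 + 0.39·0.4979 = 2.3874.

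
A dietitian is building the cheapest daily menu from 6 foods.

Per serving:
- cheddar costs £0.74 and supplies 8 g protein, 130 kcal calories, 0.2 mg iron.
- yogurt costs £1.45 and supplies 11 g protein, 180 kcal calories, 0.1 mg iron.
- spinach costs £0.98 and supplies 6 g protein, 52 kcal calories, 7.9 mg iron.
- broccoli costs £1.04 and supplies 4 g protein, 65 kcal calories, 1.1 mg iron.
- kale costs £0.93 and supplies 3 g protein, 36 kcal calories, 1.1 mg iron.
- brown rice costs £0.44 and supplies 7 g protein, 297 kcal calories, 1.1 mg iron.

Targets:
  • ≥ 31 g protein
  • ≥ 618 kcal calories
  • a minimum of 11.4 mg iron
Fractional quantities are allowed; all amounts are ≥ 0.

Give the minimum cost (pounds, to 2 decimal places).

£2.51

Let x1 = servings of cheddar, x2 = servings of yogurt, x3 = servings of spinach, x4 = servings of broccoli, x5 = servings of kale, x6 = servings of brown rice.
Minimize 0.74x1 + 1.45x2 + 0.98x3 + 1.04x4 + 0.93x5 + 0.44x6 subject to:
  8x1 + 11x2 + 6x3 + 4x4 + 3x5 + 7x6 ≥ 31   (protein)
  130x1 + 180x2 + 52x3 + 65x4 + 36x5 + 297x6 ≥ 618   (calories)
  0.2x1 + 0.1x2 + 7.9x3 + 1.1x4 + 1.1x5 + 1.1x6 ≥ 11.4   (iron)
  x1, x2, x3, x4, x5, x6 ≥ 0.
At the optimum only spinach, brown rice are positive (cheddar, yogurt, broccoli, kale = 0). The protein and iron requirements are met with equality.
Solving gives x3 = 0.9384, x6 = 3.624.
Objective = 0.98·0.9384 + 0.44·3.624 = 2.5142.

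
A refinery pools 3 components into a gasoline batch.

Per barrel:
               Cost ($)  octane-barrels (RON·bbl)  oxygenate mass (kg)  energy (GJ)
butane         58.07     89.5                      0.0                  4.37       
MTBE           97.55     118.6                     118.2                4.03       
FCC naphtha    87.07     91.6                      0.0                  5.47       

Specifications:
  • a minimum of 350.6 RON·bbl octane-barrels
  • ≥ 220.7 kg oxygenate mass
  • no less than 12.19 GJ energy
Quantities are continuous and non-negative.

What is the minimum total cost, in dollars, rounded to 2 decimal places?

This is a linear program. Let x1 = barrels of butane, x2 = barrels of MTBE, x3 = barrels of FCC naphtha.
min 58.07x1 + 97.55x2 + 87.07x3 subject to:
  89.5x1 + 118.6x2 + 91.6x3 ≥ 350.6   (octane-barrels)
  118.2x2 ≥ 220.7   (oxygenate mass)
  4.37x1 + 4.03x2 + 5.47x3 ≥ 12.19   (energy)
  x1, x2, x3 ≥ 0.
The minimum-cost mix takes nothing from FCC naphtha — only butane, MTBE. Binding constraints: octane-barrels and oxygenate mass.
Optimal quantities: butane = 1.44305 barrels, MTBE = 1.86717 barrels.
Hence cost = 58.07·1.44305 + 97.55·1.86717 = $265.9403.

$265.94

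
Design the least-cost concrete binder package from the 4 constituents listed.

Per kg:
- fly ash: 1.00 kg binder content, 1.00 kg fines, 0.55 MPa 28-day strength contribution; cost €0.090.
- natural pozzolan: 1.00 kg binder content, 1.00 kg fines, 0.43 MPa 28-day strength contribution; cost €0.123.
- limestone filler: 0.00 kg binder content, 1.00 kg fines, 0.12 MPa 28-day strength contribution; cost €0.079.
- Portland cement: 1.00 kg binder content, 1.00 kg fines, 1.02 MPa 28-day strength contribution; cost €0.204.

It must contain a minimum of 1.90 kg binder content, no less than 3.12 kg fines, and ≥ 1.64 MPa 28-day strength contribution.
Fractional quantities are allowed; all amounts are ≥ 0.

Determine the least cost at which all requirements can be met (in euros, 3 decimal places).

€0.279

Let x1 = kg of fly ash, x2 = kg of natural pozzolan, x3 = kg of limestone filler, x4 = kg of Portland cement.
Minimise 0.09x1 + 0.123x2 + 0.079x3 + 0.204x4 subject to:
  1x1 + 1x2 + 1x4 ≥ 1.9   (binder content)
  1x1 + 1x2 + 1x3 + 1x4 ≥ 3.12   (fines)
  0.55x1 + 0.43x2 + 0.12x3 + 1.02x4 ≥ 1.64   (28-day strength contribution)
  x1, x2, x3, x4 ≥ 0.
The cheapest feasible vertex uses only fly ash, limestone filler; natural pozzolan, Portland cement are not used. The fines and 28-day strength contribution requirements are met with equality.
So fly ash = 2.943 kg, limestone filler = 0.1767 kg.
Cost = 0.09·2.943 + 0.079·0.1767 = 0.27883.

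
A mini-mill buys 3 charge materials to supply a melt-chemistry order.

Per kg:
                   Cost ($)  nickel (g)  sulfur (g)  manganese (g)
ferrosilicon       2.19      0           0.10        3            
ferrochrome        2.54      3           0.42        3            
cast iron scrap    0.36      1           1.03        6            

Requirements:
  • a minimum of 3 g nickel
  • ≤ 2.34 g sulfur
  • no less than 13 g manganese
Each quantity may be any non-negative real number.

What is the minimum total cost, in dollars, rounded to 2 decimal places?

Treat it as an LP. Let x1 = kg of ferrosilicon, x2 = kg of ferrochrome, x3 = kg of cast iron scrap.
min 2.19x1 + 2.54x2 + 0.36x3 subject to:
  3x2 + 1x3 ≥ 3   (nickel)
  0.1x1 + 0.42x2 + 1.03x3 ≤ 2.34   (sulfur)
  3x1 + 3x2 + 6x3 ≥ 13   (manganese)
  x1, x2, x3 ≥ 0.
The cheapest feasible vertex uses only ferrochrome, cast iron scrap; ferrosilicon is not used. There the nickel and sulfur constraints are tight.
Optimal quantities: ferrochrome = 0.2809 kg, cast iron scrap = 2.157 kg.
Hence cost = 2.54·0.2809 + 0.36·2.157 = $1.4900.

$1.49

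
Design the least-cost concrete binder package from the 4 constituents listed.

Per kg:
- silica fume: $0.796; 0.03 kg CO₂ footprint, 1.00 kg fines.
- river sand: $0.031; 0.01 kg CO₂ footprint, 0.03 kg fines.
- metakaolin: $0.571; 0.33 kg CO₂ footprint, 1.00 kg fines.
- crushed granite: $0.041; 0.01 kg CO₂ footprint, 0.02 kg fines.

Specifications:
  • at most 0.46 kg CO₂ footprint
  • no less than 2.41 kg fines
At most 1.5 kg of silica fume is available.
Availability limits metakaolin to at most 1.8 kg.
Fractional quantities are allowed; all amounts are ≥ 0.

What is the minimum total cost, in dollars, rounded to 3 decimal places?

$1.628

Treat it as an LP. Let x1 = kg of silica fume, x2 = kg of river sand, x3 = kg of metakaolin, x4 = kg of crushed granite.
min 0.796x1 + 0.031x2 + 0.571x3 + 0.041x4 subject to:
  0.03x1 + 0.01x2 + 0.33x3 + 0.01x4 ≤ 0.46   (CO₂ footprint)
  1x1 + 0.03x2 + 1x3 + 0.02x4 ≥ 2.41   (fines)
  x1 ≤ 1.5
  x3 ≤ 1.8
  x1, x2, x3, x4 ≥ 0.
The cheapest feasible vertex uses only silica fume, metakaolin; river sand, crushed granite are not used. The CO₂ footprint and fines requirements are met with equality.
So silica fume = 1.118 kg, metakaolin = 1.292 kg.
Cost = 0.796·1.118 + 0.571·1.292 = 1.62766.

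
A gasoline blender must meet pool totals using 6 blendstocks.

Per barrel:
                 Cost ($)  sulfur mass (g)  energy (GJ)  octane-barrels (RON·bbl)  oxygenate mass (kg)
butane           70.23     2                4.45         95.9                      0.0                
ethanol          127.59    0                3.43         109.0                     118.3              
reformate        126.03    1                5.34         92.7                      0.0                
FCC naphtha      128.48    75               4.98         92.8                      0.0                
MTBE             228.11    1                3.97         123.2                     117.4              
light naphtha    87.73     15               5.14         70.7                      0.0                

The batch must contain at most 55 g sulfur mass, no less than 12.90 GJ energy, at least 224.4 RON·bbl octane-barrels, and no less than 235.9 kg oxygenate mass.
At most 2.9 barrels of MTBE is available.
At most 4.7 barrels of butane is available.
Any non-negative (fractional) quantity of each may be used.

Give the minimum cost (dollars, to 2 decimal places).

$350.07

Let x1 = barrels of butane, x2 = barrels of ethanol, x3 = barrels of reformate, x4 = barrels of FCC naphtha, x5 = barrels of MTBE, x6 = barrels of light naphtha.
Minimize 70.23x1 + 127.59x2 + 126.03x3 + 128.48x4 + 228.11x5 + 87.73x6 with:
  2x1 + 1x3 + 75x4 + 1x5 + 15x6 ≤ 55   (sulfur mass)
  4.45x1 + 3.43x2 + 5.34x3 + 4.98x4 + 3.97x5 + 5.14x6 ≥ 12.9   (energy)
  95.9x1 + 109x2 + 92.7x3 + 92.8x4 + 123.2x5 + 70.7x6 ≥ 224.4   (octane-barrels)
  118.3x2 + 117.4x5 ≥ 235.9   (oxygenate mass)
  x5 ≤ 2.9
  x1 ≤ 4.7
  x1, x2, x3, x4, x5, x6 ≥ 0.
The cheapest feasible vertex uses only butane, ethanol; reformate, FCC naphtha, MTBE, light naphtha are not used. There the energy and oxygenate mass constraints are tight.
So butane = 1.362 barrels, ethanol = 1.994 barrels.
Hence cost = 70.23·1.362 + 127.59·1.994 = $350.0677.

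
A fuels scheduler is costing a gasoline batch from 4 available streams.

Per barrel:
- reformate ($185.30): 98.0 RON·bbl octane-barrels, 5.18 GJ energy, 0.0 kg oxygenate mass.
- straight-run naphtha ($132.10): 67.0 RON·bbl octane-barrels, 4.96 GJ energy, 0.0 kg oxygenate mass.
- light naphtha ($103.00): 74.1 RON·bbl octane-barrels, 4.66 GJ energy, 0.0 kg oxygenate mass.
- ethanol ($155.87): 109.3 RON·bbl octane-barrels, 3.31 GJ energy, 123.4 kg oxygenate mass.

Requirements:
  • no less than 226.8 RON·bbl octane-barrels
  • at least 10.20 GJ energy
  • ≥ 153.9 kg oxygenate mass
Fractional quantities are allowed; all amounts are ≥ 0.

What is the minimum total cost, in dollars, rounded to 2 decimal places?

Set it up as a linear program. Let x1 = barrels of reformate, x2 = barrels of straight-run naphtha, x3 = barrels of light naphtha, x4 = barrels of ethanol.
min 185.3x1 + 132.1x2 + 103x3 + 155.87x4 s.t.:
  98x1 + 67x2 + 74.1x3 + 109.3x4 ≥ 226.8   (octane-barrels)
  5.18x1 + 4.96x2 + 4.66x3 + 3.31x4 ≥ 10.2   (energy)
  123.4x4 ≥ 153.9   (oxygenate mass)
  x1, x2, x3, x4 ≥ 0.
The cheapest feasible vertex uses only light naphtha, ethanol; reformate, straight-run naphtha are not used. Binding constraints: energy and oxygenate mass.
So light naphtha = 1.30298 barrels, ethanol = 1.24716 barrels.
Total cost: 103·1.30298 + 155.87·1.24716 = 328.6018.

$328.60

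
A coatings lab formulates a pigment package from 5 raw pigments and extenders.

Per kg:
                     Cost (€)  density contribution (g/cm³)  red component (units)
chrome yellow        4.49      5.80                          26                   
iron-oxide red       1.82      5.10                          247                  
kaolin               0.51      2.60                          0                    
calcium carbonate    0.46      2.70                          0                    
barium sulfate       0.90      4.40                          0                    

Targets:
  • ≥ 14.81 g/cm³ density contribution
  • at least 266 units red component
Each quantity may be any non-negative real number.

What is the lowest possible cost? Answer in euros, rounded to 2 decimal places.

€3.55

Let x1 = kg of chrome yellow, x2 = kg of iron-oxide red, x3 = kg of kaolin, x4 = kg of calcium carbonate, x5 = kg of barium sulfate.
Minimise 4.49x1 + 1.82x2 + 0.51x3 + 0.46x4 + 0.9x5 s.t.:
  5.8x1 + 5.1x2 + 2.6x3 + 2.7x4 + 4.4x5 ≥ 14.81   (density contribution)
  26x1 + 247x2 ≥ 266   (red component)
  x1, x2, x3, x4, x5 ≥ 0.
The optimal basis is {iron-oxide red, calcium carbonate}; chrome yellow, kaolin, barium sulfate drop out. There the density contribution and red component constraints are tight.
So iron-oxide red = 1.077 kg, calcium carbonate = 3.451 kg.
Total cost: 1.82·1.077 + 0.46·3.451 = 3.5476.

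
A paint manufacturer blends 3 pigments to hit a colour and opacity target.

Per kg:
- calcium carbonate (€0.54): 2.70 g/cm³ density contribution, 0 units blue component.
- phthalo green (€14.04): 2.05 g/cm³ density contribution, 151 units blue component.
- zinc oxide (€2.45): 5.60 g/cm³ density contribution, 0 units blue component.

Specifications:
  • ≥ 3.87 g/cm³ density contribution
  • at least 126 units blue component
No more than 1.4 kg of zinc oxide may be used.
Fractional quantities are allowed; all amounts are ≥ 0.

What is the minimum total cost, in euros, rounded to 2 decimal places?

This is a linear program. Let x1 = kg of calcium carbonate, x2 = kg of phthalo green, x3 = kg of zinc oxide.
Minimize 0.54x1 + 14.04x2 + 2.45x3 subject to:
  2.7x1 + 2.05x2 + 5.6x3 ≥ 3.87   (density contribution)
  151x2 ≥ 126   (blue component)
  x3 ≤ 1.4
  x1, x2, x3 ≥ 0.
The minimum-cost mix takes nothing from zinc oxide — only calcium carbonate, phthalo green. The density contribution and blue component requirements are met with equality.
Optimal quantities: calcium carbonate = 0.7998 kg, phthalo green = 0.8344 kg.
Hence cost = 0.54·0.7998 + 14.04·0.8344 = €12.1469.

€12.15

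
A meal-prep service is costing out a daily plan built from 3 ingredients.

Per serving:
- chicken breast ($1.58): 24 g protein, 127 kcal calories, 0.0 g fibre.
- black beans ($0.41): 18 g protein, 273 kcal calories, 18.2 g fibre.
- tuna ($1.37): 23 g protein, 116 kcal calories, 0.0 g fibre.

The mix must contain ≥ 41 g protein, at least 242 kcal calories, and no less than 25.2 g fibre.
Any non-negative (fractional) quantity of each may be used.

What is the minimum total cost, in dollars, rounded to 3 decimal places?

$0.934

Let x1 = servings of chicken breast, x2 = servings of black beans, x3 = servings of tuna.
Minimise 1.58x1 + 0.41x2 + 1.37x3 s.t.:
  24x1 + 18x2 + 23x3 ≥ 41   (protein)
  127x1 + 273x2 + 116x3 ≥ 242   (calories)
  18.2x2 ≥ 25.2   (fibre)
  x1, x2, x3 ≥ 0.
The cheapest feasible vertex uses only black beans; chicken breast, tuna are not used. The protein requirement is met with equality.
Solving gives x2 = 2.278.
Total cost: 0.41·2.278 = 0.93398.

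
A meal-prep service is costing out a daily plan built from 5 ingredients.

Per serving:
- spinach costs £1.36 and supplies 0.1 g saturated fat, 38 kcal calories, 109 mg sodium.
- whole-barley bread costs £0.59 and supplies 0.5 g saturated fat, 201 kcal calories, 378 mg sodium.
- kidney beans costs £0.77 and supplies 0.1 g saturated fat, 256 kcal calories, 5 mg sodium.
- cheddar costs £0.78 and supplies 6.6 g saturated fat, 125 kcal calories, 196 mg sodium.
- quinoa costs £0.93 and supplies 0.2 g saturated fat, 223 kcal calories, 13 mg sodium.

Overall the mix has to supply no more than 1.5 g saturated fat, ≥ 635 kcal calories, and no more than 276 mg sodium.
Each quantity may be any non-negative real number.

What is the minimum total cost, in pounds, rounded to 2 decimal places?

Set it up as a linear program. Let x1 = servings of spinach, x2 = servings of whole-barley bread, x3 = servings of kidney beans, x4 = servings of cheddar, x5 = servings of quinoa.
Minimise 1.36x1 + 0.59x2 + 0.77x3 + 0.78x4 + 0.93x5 with:
  0.1x1 + 0.5x2 + 0.1x3 + 6.6x4 + 0.2x5 ≤ 1.5   (saturated fat)
  38x1 + 201x2 + 256x3 + 125x4 + 223x5 ≥ 635   (calories)
  109x1 + 378x2 + 5x3 + 196x4 + 13x5 ≤ 276   (sodium)
  x1, x2, x3, x4, x5 ≥ 0.
At the optimum only whole-barley bread, kidney beans are positive (spinach, cheddar, quinoa = 0). The calories and sodium requirements are met with equality.
That vertex is x2 = 0.7047, x3 = 1.927.
Total cost: 0.59·0.7047 + 0.77·1.927 = 1.8996.

£1.90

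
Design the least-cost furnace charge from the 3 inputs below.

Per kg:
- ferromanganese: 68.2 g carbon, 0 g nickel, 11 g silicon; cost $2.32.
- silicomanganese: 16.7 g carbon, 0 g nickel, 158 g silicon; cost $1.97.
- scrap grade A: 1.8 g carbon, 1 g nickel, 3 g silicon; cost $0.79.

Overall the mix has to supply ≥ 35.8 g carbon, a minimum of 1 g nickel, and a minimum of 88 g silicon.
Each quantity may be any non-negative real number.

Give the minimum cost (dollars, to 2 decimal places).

Treat it as an LP. Let x1 = kg of ferromanganese, x2 = kg of silicomanganese, x3 = kg of scrap grade A.
Minimise 2.32x1 + 1.97x2 + 0.79x3 with:
  68.2x1 + 16.7x2 + 1.8x3 ≥ 35.8   (carbon)
  1x3 ≥ 1   (nickel)
  11x1 + 158x2 + 3x3 ≥ 88   (silicon)
  x1, x2, x3 ≥ 0.
All 3 inputs are positive at the optimum. Binding constraints: carbon, nickel, silicon.
That vertex is x1 = 0.3732, x2 = 0.512, x3 = 1.
Total cost: 2.32·0.3732 + 1.97·0.512 + 0.79·1 = 2.6645.

$2.66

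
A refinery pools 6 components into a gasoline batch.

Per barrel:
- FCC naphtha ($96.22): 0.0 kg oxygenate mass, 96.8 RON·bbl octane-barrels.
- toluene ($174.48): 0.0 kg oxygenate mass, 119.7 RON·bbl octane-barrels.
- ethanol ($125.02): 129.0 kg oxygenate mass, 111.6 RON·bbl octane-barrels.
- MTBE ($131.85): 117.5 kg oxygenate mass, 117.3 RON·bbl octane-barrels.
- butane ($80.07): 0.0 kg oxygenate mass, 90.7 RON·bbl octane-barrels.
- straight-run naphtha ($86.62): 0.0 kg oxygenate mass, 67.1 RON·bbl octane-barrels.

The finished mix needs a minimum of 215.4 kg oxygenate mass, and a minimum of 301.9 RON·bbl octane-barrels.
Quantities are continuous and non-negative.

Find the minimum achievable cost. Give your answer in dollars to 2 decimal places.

Let x1 = barrels of FCC naphtha, x2 = barrels of toluene, x3 = barrels of ethanol, x4 = barrels of MTBE, x5 = barrels of butane, x6 = barrels of straight-run naphtha.
Minimize 96.22x1 + 174.48x2 + 125.02x3 + 131.85x4 + 80.07x5 + 86.62x6 s.t.:
  129x3 + 117.5x4 ≥ 215.4   (oxygenate mass)
  96.8x1 + 119.7x2 + 111.6x3 + 117.3x4 + 90.7x5 + 67.1x6 ≥ 301.9   (octane-barrels)
  x1, x2, x3, x4, x5, x6 ≥ 0.
At the optimum only ethanol, butane are positive (FCC naphtha, toluene, MTBE, straight-run naphtha = 0). Binding constraints: oxygenate mass and octane-barrels.
Optimal quantities: ethanol = 1.6698 barrels, butane = 1.274 barrels.
Total cost: 125.02·1.6698 + 80.07·1.274 = 310.7676.

$310.77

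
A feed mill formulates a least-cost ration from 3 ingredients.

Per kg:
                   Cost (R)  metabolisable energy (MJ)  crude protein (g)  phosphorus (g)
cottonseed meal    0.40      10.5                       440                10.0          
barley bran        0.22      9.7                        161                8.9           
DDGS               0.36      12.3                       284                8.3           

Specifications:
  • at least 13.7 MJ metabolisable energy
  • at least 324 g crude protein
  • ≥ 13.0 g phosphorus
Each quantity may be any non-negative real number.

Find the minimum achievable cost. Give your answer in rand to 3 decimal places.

R0.374

Let x1 = kg of cottonseed meal, x2 = kg of barley bran, x3 = kg of DDGS.
min 0.4x1 + 0.22x2 + 0.36x3 s.t.:
  10.5x1 + 9.7x2 + 12.3x3 ≥ 13.7   (metabolisable energy)
  440x1 + 161x2 + 284x3 ≥ 324   (crude protein)
  10x1 + 8.9x2 + 8.3x3 ≥ 13   (phosphorus)
  x1, x2, x3 ≥ 0.
The minimum-cost mix takes nothing from DDGS — only cottonseed meal, barley bran. The crude protein and phosphorus requirements are met with equality.
Optimal quantities: cottonseed meal = 0.3428 kg, barley bran = 1.075 kg.
Total cost: 0.4·0.3428 + 0.22·1.075 = 0.37362.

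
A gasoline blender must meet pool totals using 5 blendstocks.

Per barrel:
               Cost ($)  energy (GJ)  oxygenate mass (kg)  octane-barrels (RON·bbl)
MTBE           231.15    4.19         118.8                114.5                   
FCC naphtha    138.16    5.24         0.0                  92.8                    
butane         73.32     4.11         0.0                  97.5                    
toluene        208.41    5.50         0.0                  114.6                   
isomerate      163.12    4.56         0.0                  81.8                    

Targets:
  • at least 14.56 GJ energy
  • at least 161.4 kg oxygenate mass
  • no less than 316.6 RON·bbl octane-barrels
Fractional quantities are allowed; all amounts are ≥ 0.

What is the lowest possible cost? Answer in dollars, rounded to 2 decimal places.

Treat it as an LP. Let x1 = barrels of MTBE, x2 = barrels of FCC naphtha, x3 = barrels of butane, x4 = barrels of toluene, x5 = barrels of isomerate.
Minimize 231.15x1 + 138.16x2 + 73.32x3 + 208.41x4 + 163.12x5 with:
  4.19x1 + 5.24x2 + 4.11x3 + 5.5x4 + 4.56x5 ≥ 14.56   (energy)
  118.8x1 ≥ 161.4   (oxygenate mass)
  114.5x1 + 92.8x2 + 97.5x3 + 114.6x4 + 81.8x5 ≥ 316.6   (octane-barrels)
  x1, x2, x3, x4, x5 ≥ 0.
The cheapest feasible vertex uses only MTBE, butane; FCC naphtha, toluene, isomerate are not used. The energy and oxygenate mass requirements are met with equality.
So MTBE = 1.3586 barrels, butane = 2.1575 barrels.
Cost = 231.15·1.3586 + 73.32·2.1575 = 472.2283.

$472.23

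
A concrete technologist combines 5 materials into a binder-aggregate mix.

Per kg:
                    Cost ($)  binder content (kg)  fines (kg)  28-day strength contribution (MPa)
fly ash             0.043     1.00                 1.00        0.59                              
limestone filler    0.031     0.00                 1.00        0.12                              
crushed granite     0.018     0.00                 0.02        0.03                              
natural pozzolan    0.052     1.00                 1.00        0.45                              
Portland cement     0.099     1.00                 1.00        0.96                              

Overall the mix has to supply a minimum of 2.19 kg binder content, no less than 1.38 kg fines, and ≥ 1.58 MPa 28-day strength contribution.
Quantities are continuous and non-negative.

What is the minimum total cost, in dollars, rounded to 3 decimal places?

Let x1 = kg of fly ash, x2 = kg of limestone filler, x3 = kg of crushed granite, x4 = kg of natural pozzolan, x5 = kg of Portland cement.
Minimize 0.043x1 + 0.031x2 + 0.018x3 + 0.052x4 + 0.099x5 subject to:
  1x1 + 1x4 + 1x5 ≥ 2.19   (binder content)
  1x1 + 1x2 + 0.02x3 + 1x4 + 1x5 ≥ 1.38   (fines)
  0.59x1 + 0.12x2 + 0.03x3 + 0.45x4 + 0.96x5 ≥ 1.58   (28-day strength contribution)
  x1, x2, x3, x4, x5 ≥ 0.
The optimal basis is {fly ash}; limestone filler, crushed granite, natural pozzolan, Portland cement drop out. The 28-day strength contribution requirement is met with equality.
That vertex is x1 = 2.678.
Cost = 0.043·2.678 = 0.11515.

$0.115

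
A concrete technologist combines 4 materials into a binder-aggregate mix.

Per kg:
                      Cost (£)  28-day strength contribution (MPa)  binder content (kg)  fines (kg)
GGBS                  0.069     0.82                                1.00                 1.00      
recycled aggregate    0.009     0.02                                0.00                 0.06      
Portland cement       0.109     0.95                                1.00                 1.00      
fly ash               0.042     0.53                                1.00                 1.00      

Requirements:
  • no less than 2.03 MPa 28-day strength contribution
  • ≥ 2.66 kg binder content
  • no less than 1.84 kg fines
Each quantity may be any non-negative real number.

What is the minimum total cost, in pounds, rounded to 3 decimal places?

Set it up as a linear program. Let x1 = kg of GGBS, x2 = kg of recycled aggregate, x3 = kg of Portland cement, x4 = kg of fly ash.
Minimise 0.069x1 + 0.009x2 + 0.109x3 + 0.042x4 with:
  0.82x1 + 0.02x2 + 0.95x3 + 0.53x4 ≥ 2.03   (28-day strength contribution)
  1x1 + 1x3 + 1x4 ≥ 2.66   (binder content)
  1x1 + 0.06x2 + 1x3 + 1x4 ≥ 1.84   (fines)
  x1, x2, x3, x4 ≥ 0.
At the optimum only fly ash is positive (GGBS, recycled aggregate, Portland cement = 0). The 28-day strength contribution requirement is met with equality.
Optimal quantities: fly ash = 3.83 kg.
Objective = 0.042·3.83 = 0.16086.

£0.161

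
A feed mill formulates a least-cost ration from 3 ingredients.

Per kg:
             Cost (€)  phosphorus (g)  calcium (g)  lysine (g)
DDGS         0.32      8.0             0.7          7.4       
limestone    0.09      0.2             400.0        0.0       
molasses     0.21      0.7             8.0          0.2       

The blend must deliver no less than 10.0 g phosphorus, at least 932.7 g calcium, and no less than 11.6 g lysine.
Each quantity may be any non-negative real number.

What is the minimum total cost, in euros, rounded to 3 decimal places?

Let x1 = kg of DDGS, x2 = kg of limestone, x3 = kg of molasses.
Minimise 0.32x1 + 0.09x2 + 0.21x3 s.t.:
  8x1 + 0.2x2 + 0.7x3 ≥ 10   (phosphorus)
  0.7x1 + 400x2 + 8x3 ≥ 932.7   (calcium)
  7.4x1 + 0.2x3 ≥ 11.6   (lysine)
  x1, x2, x3 ≥ 0.
The cheapest feasible vertex uses only DDGS, limestone; molasses is not used. The calcium and lysine requirements are met with equality.
That vertex is x1 = 1.568, x2 = 2.329.
Hence cost = 0.32·1.568 + 0.09·2.329 = €0.71137.

€0.711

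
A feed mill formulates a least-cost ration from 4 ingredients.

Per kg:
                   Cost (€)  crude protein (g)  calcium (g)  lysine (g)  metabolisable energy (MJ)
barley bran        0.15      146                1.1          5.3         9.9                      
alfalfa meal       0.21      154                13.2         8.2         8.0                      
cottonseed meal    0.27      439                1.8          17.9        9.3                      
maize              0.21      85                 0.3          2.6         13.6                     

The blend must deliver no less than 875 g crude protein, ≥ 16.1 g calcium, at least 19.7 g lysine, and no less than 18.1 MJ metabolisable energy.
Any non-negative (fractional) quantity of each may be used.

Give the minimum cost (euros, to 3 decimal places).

Let x1 = kg of barley bran, x2 = kg of alfalfa meal, x3 = kg of cottonseed meal, x4 = kg of maize.
Minimise 0.15x1 + 0.21x2 + 0.27x3 + 0.21x4 with:
  146x1 + 154x2 + 439x3 + 85x4 ≥ 875   (crude protein)
  1.1x1 + 13.2x2 + 1.8x3 + 0.3x4 ≥ 16.1   (calcium)
  5.3x1 + 8.2x2 + 17.9x3 + 2.6x4 ≥ 19.7   (lysine)
  9.9x1 + 8x2 + 9.3x3 + 13.6x4 ≥ 18.1   (metabolisable energy)
  x1, x2, x3, x4 ≥ 0.
The optimal basis is {alfalfa meal, cottonseed meal}; barley bran, maize drop out. There the crude protein and calcium constraints are tight.
That vertex is x2 = 0.9955, x3 = 1.644.
Objective = 0.21·0.9955 + 0.27·1.644 = 0.65294.

€0.653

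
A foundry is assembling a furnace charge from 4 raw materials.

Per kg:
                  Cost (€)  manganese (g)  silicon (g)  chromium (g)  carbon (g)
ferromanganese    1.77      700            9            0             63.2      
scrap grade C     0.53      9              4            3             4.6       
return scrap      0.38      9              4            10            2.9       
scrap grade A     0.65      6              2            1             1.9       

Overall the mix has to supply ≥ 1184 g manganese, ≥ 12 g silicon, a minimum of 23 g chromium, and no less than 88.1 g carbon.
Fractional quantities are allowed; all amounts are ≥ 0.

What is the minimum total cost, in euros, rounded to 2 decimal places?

Let x1 = kg of ferromanganese, x2 = kg of scrap grade C, x3 = kg of return scrap, x4 = kg of scrap grade A.
Minimise 1.77x1 + 0.53x2 + 0.38x3 + 0.65x4 subject to:
  700x1 + 9x2 + 9x3 + 6x4 ≥ 1184   (manganese)
  9x1 + 4x2 + 4x3 + 2x4 ≥ 12   (silicon)
  3x2 + 10x3 + 1x4 ≥ 23   (chromium)
  63.2x1 + 4.6x2 + 2.9x3 + 1.9x4 ≥ 88.1   (carbon)
  x1, x2, x3, x4 ≥ 0.
At the optimum only ferromanganese, return scrap are positive (scrap grade C, scrap grade A = 0). The manganese and chromium requirements are met with equality.
So ferromanganese = 1.662 kg, return scrap = 2.3 kg.
Objective = 1.77·1.662 + 0.38·2.3 = 3.8157.

€3.82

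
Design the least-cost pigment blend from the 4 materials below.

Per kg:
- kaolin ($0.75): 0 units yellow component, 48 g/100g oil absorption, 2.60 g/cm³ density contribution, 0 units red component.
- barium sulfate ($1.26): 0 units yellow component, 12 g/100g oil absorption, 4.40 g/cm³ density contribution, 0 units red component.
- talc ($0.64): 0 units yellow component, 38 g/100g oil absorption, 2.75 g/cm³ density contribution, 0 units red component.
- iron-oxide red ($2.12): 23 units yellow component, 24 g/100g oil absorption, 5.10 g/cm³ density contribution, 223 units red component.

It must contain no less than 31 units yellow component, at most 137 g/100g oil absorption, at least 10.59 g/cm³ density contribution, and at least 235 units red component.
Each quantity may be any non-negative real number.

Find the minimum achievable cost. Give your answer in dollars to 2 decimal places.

$3.72

Let x1 = kg of kaolin, x2 = kg of barium sulfate, x3 = kg of talc, x4 = kg of iron-oxide red.
Minimize 0.75x1 + 1.26x2 + 0.64x3 + 2.12x4 with:
  23x4 ≥ 31   (yellow component)
  48x1 + 12x2 + 38x3 + 24x4 ≤ 137   (oil absorption)
  2.6x1 + 4.4x2 + 2.75x3 + 5.1x4 ≥ 10.59   (density contribution)
  223x4 ≥ 235   (red component)
  x1, x2, x3, x4 ≥ 0.
The optimal basis is {talc, iron-oxide red}; kaolin, barium sulfate drop out. There the yellow component and density contribution constraints are tight.
That vertex is x3 = 1.351, x4 = 1.348.
Total cost: 0.64·1.351 + 2.12·1.348 = 3.7224.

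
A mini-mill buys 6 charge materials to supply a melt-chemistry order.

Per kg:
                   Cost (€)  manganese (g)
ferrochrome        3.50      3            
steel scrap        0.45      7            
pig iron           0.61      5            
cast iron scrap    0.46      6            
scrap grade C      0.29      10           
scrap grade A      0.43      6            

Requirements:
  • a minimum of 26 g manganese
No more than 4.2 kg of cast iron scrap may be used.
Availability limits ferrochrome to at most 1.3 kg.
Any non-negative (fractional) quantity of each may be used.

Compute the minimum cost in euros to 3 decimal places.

Let x1 = kg of ferrochrome, x2 = kg of steel scrap, x3 = kg of pig iron, x4 = kg of cast iron scrap, x5 = kg of scrap grade C, x6 = kg of scrap grade A.
Minimise 3.5x1 + 0.45x2 + 0.61x3 + 0.46x4 + 0.29x5 + 0.43x6 subject to:
  3x1 + 7x2 + 5x3 + 6x4 + 10x5 + 6x6 ≥ 26   (manganese)
  x4 ≤ 4.2
  x1 ≤ 1.3
  x1, x2, x3, x4, x5, x6 ≥ 0.
The optimal basis is {scrap grade C}; ferrochrome, steel scrap, pig iron, cast iron scrap, scrap grade A drop out. Binding constraint: manganese.
Solving gives x5 = 2.6.
Cost = 0.29·2.6 = 0.75400.

€0.754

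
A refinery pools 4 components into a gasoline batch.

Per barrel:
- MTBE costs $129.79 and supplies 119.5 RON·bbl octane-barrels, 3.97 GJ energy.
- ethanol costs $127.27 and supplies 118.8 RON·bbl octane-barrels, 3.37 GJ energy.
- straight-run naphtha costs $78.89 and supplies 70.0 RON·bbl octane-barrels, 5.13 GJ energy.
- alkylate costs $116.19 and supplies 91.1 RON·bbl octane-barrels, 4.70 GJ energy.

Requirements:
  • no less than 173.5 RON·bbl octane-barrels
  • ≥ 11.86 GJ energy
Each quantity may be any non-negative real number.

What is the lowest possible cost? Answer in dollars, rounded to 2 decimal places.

$194.47

Treat it as an LP. Let x1 = barrels of MTBE, x2 = barrels of ethanol, x3 = barrels of straight-run naphtha, x4 = barrels of alkylate.
min 129.79x1 + 127.27x2 + 78.89x3 + 116.19x4 with:
  119.5x1 + 118.8x2 + 70x3 + 91.1x4 ≥ 173.5   (octane-barrels)
  3.97x1 + 3.37x2 + 5.13x3 + 4.7x4 ≥ 11.86   (energy)
  x1, x2, x3, x4 ≥ 0.
The minimum-cost mix takes nothing from MTBE, alkylate — only ethanol, straight-run naphtha. There the octane-barrels and energy constraints are tight.
So ethanol = 0.16024 barrels, straight-run naphtha = 2.2066 barrels.
Objective = 127.27·0.16024 + 78.89·2.2066 = 194.4724.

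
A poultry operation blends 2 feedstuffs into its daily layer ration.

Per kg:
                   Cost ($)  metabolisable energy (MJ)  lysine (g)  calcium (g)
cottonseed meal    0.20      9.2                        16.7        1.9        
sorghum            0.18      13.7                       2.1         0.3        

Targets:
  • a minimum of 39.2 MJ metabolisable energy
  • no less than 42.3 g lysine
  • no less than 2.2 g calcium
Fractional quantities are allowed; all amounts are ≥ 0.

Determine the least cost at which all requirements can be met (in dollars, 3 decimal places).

This is a linear program. Let x1 = kg of cottonseed meal, x2 = kg of sorghum.
Minimise 0.2x1 + 0.18x2 with:
  9.2x1 + 13.7x2 ≥ 39.2   (metabolisable energy)
  16.7x1 + 2.1x2 ≥ 42.3   (lysine)
  1.9x1 + 0.3x2 ≥ 2.2   (calcium)
  x1, x2 ≥ 0.
Both inputs are positive at the optimum. Binding constraints: metabolisable energy and lysine.
So cottonseed meal = 2.374 kg, sorghum = 1.267 kg.
Total cost: 0.2·2.374 + 0.18·1.267 = 0.70286.

$0.703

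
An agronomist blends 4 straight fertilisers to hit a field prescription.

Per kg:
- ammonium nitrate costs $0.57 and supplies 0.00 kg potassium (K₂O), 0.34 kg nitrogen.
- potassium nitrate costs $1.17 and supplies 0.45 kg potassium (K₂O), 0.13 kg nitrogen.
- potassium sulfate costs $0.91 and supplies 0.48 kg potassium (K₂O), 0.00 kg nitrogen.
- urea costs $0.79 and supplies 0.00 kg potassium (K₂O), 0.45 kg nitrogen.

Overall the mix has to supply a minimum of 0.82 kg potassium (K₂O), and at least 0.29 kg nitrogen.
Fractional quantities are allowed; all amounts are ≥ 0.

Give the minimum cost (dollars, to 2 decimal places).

$2.04

Let x1 = kg of ammonium nitrate, x2 = kg of potassium nitrate, x3 = kg of potassium sulfate, x4 = kg of urea.
min 0.57x1 + 1.17x2 + 0.91x3 + 0.79x4 subject to:
  0.45x2 + 0.48x3 ≥ 0.82   (potassium (K₂O))
  0.34x1 + 0.13x2 + 0.45x4 ≥ 0.29   (nitrogen)
  x1, x2, x3, x4 ≥ 0.
At the optimum only ammonium nitrate, potassium sulfate are positive (potassium nitrate, urea = 0). Binding constraints: potassium (K₂O) and nitrogen.
Optimal quantities: ammonium nitrate = 0.8529 kg, potassium sulfate = 1.708 kg.
Hence cost = 0.57·0.8529 + 0.91·1.708 = $2.0404.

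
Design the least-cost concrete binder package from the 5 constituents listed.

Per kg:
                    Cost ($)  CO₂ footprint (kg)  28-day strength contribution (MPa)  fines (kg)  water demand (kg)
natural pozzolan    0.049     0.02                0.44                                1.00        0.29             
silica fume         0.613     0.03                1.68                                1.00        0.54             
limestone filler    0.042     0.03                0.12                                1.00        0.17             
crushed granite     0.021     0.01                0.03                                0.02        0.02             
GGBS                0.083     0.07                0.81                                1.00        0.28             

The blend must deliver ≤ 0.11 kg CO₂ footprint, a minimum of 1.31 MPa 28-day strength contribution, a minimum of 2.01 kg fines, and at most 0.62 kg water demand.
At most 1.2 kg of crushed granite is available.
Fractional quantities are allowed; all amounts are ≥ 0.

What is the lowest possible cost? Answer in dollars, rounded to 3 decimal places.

$0.138

Treat it as an LP. Let x1 = kg of natural pozzolan, x2 = kg of silica fume, x3 = kg of limestone filler, x4 = kg of crushed granite, x5 = kg of GGBS.
Minimize 0.049x1 + 0.613x2 + 0.042x3 + 0.021x4 + 0.083x5 with:
  0.02x1 + 0.03x2 + 0.03x3 + 0.01x4 + 0.07x5 ≤ 0.11   (CO₂ footprint)
  0.44x1 + 1.68x2 + 0.12x3 + 0.03x4 + 0.81x5 ≥ 1.31   (28-day strength contribution)
  1x1 + 1x2 + 1x3 + 0.02x4 + 1x5 ≥ 2.01   (fines)
  0.29x1 + 0.54x2 + 0.17x3 + 0.02x4 + 0.28x5 ≤ 0.62   (water demand)
  x4 ≤ 1.2
  x1, x2, x3, x4, x5 ≥ 0.
The cheapest feasible vertex uses only natural pozzolan, GGBS; silica fume, limestone filler, crushed granite are not used. The 28-day strength contribution and fines requirements are met with equality.
Solving gives x1 = 0.8597, x5 = 1.15.
Cost = 0.049·0.8597 + 0.083·1.15 = 0.13758.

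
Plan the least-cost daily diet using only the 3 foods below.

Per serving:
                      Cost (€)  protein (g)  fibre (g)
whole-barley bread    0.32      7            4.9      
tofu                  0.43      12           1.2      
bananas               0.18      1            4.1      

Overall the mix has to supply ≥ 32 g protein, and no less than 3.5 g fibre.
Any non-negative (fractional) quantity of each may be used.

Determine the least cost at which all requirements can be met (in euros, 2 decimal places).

€1.15

Set it up as a linear program. Let x1 = servings of whole-barley bread, x2 = servings of tofu, x3 = servings of bananas.
min 0.32x1 + 0.43x2 + 0.18x3 s.t.:
  7x1 + 12x2 + 1x3 ≥ 32   (protein)
  4.9x1 + 1.2x2 + 4.1x3 ≥ 3.5   (fibre)
  x1, x2, x3 ≥ 0.
The minimum-cost mix takes nothing from bananas — only whole-barley bread, tofu. The protein and fibre requirements are met with equality.
Solving gives x1 = 0.07143, x2 = 2.625.
Cost = 0.32·0.07143 + 0.43·2.625 = 1.1516.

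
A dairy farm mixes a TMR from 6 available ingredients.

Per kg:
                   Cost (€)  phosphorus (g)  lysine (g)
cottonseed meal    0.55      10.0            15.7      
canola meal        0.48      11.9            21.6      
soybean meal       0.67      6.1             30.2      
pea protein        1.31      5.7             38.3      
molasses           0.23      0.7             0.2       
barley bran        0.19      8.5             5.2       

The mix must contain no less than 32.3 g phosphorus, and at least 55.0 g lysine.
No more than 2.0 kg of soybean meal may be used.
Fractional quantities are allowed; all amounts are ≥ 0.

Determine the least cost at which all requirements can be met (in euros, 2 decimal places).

€1.25

Let x1 = kg of cottonseed meal, x2 = kg of canola meal, x3 = kg of soybean meal, x4 = kg of pea protein, x5 = kg of molasses, x6 = kg of barley bran.
min 0.55x1 + 0.48x2 + 0.67x3 + 1.31x4 + 0.23x5 + 0.19x6 s.t.:
  10x1 + 11.9x2 + 6.1x3 + 5.7x4 + 0.7x5 + 8.5x6 ≥ 32.3   (phosphorus)
  15.7x1 + 21.6x2 + 30.2x3 + 38.3x4 + 0.2x5 + 5.2x6 ≥ 55   (lysine)
  x3 ≤ 2
  x1, x2, x3, x4, x5, x6 ≥ 0.
The cheapest feasible vertex uses only canola meal, barley bran; cottonseed meal, soybean meal, pea protein, molasses are not used. There the phosphorus and lysine constraints are tight.
So canola meal = 2.461 kg, barley bran = 0.3547 kg.
Objective = 0.48·2.461 + 0.19·0.3547 = 1.2487.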